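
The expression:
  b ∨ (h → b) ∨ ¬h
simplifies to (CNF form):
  b ∨ ¬h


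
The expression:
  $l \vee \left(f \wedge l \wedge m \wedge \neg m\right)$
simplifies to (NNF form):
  $l$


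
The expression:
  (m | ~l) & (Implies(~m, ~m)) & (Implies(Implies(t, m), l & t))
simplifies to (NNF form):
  t & (l | ~m) & (m | ~l)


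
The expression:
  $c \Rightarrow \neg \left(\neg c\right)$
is always true.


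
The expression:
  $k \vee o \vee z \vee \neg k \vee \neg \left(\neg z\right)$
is always true.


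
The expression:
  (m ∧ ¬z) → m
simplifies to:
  True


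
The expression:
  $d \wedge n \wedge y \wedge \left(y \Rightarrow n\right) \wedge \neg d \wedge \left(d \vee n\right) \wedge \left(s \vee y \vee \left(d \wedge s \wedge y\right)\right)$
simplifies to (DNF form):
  $\text{False}$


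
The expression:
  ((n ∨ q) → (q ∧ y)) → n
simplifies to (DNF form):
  n ∨ (q ∧ ¬y)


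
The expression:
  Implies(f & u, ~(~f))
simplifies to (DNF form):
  True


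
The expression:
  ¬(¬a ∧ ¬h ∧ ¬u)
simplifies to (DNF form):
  a ∨ h ∨ u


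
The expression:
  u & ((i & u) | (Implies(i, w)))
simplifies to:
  u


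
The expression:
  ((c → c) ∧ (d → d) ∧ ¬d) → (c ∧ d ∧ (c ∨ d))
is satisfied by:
  {d: True}


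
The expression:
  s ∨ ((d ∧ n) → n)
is always true.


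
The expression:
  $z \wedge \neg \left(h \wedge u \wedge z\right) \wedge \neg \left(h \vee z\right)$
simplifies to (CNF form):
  $\text{False}$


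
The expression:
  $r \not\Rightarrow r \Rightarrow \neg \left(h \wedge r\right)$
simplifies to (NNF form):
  $\text{True}$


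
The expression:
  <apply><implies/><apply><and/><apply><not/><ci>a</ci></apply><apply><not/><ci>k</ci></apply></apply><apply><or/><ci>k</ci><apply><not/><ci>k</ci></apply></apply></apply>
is always true.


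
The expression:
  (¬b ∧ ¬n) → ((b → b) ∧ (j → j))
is always true.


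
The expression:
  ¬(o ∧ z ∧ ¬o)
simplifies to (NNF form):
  True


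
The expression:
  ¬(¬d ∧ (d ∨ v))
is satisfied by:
  {d: True, v: False}
  {v: False, d: False}
  {v: True, d: True}


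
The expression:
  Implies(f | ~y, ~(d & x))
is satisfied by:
  {y: True, d: False, x: False, f: False}
  {y: False, d: False, x: False, f: False}
  {f: True, y: True, d: False, x: False}
  {f: True, y: False, d: False, x: False}
  {x: True, y: True, d: False, f: False}
  {x: True, y: False, d: False, f: False}
  {f: True, x: True, y: True, d: False}
  {f: True, x: True, y: False, d: False}
  {d: True, y: True, f: False, x: False}
  {d: True, y: False, f: False, x: False}
  {f: True, d: True, y: True, x: False}
  {f: True, d: True, y: False, x: False}
  {x: True, d: True, y: True, f: False}


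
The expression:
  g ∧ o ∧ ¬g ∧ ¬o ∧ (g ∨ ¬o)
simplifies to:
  False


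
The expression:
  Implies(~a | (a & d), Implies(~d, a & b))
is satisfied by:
  {a: True, d: True}
  {a: True, d: False}
  {d: True, a: False}


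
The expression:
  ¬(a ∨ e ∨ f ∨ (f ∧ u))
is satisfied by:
  {e: False, f: False, a: False}


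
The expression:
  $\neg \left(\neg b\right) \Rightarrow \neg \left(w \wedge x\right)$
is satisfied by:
  {w: False, x: False, b: False}
  {b: True, w: False, x: False}
  {x: True, w: False, b: False}
  {b: True, x: True, w: False}
  {w: True, b: False, x: False}
  {b: True, w: True, x: False}
  {x: True, w: True, b: False}


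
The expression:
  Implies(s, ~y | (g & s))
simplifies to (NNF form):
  g | ~s | ~y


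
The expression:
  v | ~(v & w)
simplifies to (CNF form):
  True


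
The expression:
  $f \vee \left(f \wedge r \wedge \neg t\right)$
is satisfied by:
  {f: True}


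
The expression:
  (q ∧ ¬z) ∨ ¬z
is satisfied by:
  {z: False}


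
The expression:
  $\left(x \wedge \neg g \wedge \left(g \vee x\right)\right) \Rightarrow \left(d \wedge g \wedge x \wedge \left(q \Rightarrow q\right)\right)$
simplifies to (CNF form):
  $g \vee \neg x$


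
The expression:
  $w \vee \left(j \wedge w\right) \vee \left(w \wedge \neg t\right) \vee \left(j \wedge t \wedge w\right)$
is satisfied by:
  {w: True}


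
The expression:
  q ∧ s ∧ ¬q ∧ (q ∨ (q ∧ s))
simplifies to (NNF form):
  False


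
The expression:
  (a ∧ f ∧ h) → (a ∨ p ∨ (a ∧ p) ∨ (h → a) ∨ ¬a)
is always true.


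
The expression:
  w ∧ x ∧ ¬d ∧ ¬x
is never true.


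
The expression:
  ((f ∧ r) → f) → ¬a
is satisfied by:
  {a: False}


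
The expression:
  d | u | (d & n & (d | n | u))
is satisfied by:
  {d: True, u: True}
  {d: True, u: False}
  {u: True, d: False}


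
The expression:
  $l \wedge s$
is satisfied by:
  {s: True, l: True}


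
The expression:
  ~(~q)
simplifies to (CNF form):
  q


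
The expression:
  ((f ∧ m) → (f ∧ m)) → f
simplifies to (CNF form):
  f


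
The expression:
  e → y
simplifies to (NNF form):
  y ∨ ¬e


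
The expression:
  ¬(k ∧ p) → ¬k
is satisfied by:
  {p: True, k: False}
  {k: False, p: False}
  {k: True, p: True}


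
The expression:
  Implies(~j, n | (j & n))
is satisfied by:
  {n: True, j: True}
  {n: True, j: False}
  {j: True, n: False}


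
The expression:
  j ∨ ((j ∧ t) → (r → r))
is always true.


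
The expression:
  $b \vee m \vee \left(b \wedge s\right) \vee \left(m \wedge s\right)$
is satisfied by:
  {b: True, m: True}
  {b: True, m: False}
  {m: True, b: False}


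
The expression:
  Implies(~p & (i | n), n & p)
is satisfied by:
  {p: True, n: False, i: False}
  {i: True, p: True, n: False}
  {p: True, n: True, i: False}
  {i: True, p: True, n: True}
  {i: False, n: False, p: False}


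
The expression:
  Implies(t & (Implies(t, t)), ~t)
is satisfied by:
  {t: False}


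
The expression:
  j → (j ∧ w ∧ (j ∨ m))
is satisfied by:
  {w: True, j: False}
  {j: False, w: False}
  {j: True, w: True}


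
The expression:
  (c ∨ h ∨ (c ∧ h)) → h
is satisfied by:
  {h: True, c: False}
  {c: False, h: False}
  {c: True, h: True}


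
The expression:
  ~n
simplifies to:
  ~n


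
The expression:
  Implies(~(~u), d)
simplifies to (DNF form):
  d | ~u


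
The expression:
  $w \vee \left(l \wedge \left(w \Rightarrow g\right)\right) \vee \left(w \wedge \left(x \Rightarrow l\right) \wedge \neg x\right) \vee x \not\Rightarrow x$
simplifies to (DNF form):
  $l \vee w$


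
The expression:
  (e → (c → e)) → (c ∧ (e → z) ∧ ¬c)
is never true.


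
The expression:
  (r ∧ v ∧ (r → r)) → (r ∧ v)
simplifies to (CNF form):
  True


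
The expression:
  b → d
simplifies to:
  d ∨ ¬b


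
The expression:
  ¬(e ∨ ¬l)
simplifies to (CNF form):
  l ∧ ¬e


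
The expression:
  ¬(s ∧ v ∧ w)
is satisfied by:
  {s: False, v: False, w: False}
  {w: True, s: False, v: False}
  {v: True, s: False, w: False}
  {w: True, v: True, s: False}
  {s: True, w: False, v: False}
  {w: True, s: True, v: False}
  {v: True, s: True, w: False}


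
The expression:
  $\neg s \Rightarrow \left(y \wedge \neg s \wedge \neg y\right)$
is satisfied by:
  {s: True}


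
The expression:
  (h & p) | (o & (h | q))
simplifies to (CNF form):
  (h | o) & (h | q) & (o | p) & (h | o | p) & (h | o | q) & (h | p | q) & (o | p | q)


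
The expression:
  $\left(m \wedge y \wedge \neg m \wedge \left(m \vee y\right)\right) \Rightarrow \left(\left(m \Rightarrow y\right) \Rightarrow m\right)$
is always true.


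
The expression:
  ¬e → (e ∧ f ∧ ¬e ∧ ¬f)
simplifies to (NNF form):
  e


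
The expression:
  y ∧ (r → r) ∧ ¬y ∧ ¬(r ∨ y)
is never true.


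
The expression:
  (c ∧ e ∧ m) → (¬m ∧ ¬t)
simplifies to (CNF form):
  ¬c ∨ ¬e ∨ ¬m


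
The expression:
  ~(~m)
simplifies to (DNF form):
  m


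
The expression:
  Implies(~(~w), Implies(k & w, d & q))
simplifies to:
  ~k | ~w | (d & q)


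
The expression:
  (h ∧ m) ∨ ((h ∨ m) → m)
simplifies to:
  m ∨ ¬h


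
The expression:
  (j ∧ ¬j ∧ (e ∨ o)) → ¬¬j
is always true.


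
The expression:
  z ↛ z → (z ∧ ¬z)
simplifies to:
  True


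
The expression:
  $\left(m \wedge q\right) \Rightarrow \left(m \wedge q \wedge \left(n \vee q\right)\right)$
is always true.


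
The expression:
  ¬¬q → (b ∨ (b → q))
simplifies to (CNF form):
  True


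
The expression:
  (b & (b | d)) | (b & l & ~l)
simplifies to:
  b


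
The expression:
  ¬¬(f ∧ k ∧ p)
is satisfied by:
  {p: True, f: True, k: True}


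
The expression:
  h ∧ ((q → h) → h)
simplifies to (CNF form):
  h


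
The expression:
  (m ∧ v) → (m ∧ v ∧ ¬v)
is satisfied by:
  {m: False, v: False}
  {v: True, m: False}
  {m: True, v: False}


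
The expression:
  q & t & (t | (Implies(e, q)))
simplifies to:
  q & t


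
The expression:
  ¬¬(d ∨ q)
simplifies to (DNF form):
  d ∨ q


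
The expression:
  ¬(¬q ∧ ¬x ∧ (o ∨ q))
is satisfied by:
  {x: True, q: True, o: False}
  {x: True, o: False, q: False}
  {q: True, o: False, x: False}
  {q: False, o: False, x: False}
  {x: True, q: True, o: True}
  {x: True, o: True, q: False}
  {q: True, o: True, x: False}


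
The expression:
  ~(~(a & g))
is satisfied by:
  {a: True, g: True}


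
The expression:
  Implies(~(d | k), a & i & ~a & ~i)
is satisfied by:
  {d: True, k: True}
  {d: True, k: False}
  {k: True, d: False}


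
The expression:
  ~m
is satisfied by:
  {m: False}


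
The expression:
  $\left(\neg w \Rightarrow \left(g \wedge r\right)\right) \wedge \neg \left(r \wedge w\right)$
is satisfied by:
  {w: True, g: True, r: False}
  {w: True, g: False, r: False}
  {r: True, g: True, w: False}


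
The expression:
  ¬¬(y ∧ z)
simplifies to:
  y ∧ z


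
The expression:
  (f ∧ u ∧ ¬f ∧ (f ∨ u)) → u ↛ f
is always true.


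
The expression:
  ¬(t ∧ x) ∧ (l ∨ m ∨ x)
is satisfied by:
  {l: True, m: True, x: False, t: False}
  {l: True, m: False, x: False, t: False}
  {m: True, t: False, l: False, x: False}
  {t: True, l: True, m: True, x: False}
  {t: True, l: True, m: False, x: False}
  {t: True, m: True, l: False, x: False}
  {x: True, l: True, m: True, t: False}
  {x: True, l: True, m: False, t: False}
  {x: True, m: True, l: False, t: False}
  {x: True, m: False, l: False, t: False}


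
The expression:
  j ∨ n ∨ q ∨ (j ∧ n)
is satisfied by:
  {n: True, q: True, j: True}
  {n: True, q: True, j: False}
  {n: True, j: True, q: False}
  {n: True, j: False, q: False}
  {q: True, j: True, n: False}
  {q: True, j: False, n: False}
  {j: True, q: False, n: False}


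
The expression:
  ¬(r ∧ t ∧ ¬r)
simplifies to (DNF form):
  True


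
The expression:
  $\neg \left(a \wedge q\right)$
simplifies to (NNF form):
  $\neg a \vee \neg q$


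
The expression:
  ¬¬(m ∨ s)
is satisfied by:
  {m: True, s: True}
  {m: True, s: False}
  {s: True, m: False}


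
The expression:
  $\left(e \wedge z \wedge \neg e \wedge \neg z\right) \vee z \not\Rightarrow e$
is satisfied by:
  {z: True, e: False}


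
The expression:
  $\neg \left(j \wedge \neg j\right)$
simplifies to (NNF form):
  $\text{True}$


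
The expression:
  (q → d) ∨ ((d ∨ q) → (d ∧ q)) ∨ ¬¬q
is always true.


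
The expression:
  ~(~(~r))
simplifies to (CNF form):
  ~r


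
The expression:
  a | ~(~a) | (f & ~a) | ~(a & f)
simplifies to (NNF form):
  True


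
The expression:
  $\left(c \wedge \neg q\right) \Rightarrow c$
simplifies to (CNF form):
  $\text{True}$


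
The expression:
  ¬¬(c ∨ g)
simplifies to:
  c ∨ g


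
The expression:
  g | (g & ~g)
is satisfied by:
  {g: True}


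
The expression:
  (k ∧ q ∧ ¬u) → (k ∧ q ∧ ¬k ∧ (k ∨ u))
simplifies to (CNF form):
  u ∨ ¬k ∨ ¬q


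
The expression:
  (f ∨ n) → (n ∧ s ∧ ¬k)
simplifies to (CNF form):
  (n ∨ ¬f) ∧ (s ∨ ¬n) ∧ (¬k ∨ ¬n)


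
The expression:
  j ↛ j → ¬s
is always true.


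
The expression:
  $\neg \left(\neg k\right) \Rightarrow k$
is always true.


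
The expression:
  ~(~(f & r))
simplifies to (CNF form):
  f & r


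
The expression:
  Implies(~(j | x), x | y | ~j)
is always true.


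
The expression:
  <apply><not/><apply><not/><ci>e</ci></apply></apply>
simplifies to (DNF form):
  <ci>e</ci>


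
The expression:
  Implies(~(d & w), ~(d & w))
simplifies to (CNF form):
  True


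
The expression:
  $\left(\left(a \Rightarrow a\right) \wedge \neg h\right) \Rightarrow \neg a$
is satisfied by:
  {h: True, a: False}
  {a: False, h: False}
  {a: True, h: True}


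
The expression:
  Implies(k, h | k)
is always true.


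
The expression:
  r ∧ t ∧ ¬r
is never true.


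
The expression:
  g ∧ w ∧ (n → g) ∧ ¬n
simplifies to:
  g ∧ w ∧ ¬n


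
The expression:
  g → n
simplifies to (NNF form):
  n ∨ ¬g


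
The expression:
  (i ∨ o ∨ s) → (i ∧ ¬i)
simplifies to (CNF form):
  ¬i ∧ ¬o ∧ ¬s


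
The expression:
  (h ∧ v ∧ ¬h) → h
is always true.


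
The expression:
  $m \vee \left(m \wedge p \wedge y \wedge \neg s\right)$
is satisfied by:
  {m: True}


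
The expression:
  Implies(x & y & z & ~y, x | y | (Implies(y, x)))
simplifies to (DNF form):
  True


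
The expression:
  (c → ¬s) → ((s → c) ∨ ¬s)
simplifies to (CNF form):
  c ∨ ¬s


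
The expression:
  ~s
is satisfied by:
  {s: False}


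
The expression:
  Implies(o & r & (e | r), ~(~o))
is always true.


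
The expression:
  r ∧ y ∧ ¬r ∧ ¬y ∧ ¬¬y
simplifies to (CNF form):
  False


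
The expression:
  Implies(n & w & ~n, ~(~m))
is always true.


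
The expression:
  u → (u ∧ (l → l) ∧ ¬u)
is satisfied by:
  {u: False}


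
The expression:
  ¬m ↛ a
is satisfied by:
  {a: True, m: False}
  {m: False, a: False}
  {m: True, a: True}


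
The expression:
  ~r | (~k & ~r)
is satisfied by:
  {r: False}


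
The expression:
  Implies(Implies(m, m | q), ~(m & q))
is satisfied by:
  {m: False, q: False}
  {q: True, m: False}
  {m: True, q: False}


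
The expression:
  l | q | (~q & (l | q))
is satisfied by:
  {q: True, l: True}
  {q: True, l: False}
  {l: True, q: False}


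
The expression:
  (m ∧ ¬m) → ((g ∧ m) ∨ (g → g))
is always true.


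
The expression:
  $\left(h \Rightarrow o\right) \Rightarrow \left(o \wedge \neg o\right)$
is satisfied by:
  {h: True, o: False}


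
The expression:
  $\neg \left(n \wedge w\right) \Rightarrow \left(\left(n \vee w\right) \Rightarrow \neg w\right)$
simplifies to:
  $n \vee \neg w$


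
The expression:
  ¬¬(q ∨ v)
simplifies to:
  q ∨ v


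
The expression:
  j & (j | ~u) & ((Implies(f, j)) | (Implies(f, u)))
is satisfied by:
  {j: True}


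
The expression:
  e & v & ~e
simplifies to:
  False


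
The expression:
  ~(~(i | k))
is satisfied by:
  {i: True, k: True}
  {i: True, k: False}
  {k: True, i: False}


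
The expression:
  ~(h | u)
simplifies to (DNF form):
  ~h & ~u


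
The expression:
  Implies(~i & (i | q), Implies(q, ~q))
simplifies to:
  i | ~q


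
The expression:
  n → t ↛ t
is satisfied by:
  {n: False}


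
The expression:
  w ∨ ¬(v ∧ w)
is always true.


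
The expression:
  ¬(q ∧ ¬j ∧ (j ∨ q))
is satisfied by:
  {j: True, q: False}
  {q: False, j: False}
  {q: True, j: True}


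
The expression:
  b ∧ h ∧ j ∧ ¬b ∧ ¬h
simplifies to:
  False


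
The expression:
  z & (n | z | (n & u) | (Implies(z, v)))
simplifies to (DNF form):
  z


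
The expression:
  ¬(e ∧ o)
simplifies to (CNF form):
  ¬e ∨ ¬o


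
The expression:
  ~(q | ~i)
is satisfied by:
  {i: True, q: False}


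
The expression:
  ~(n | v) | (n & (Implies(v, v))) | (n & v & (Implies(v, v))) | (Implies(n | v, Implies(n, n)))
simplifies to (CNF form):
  True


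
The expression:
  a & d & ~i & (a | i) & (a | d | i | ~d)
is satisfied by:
  {a: True, d: True, i: False}


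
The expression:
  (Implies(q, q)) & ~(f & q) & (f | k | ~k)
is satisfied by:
  {q: False, f: False}
  {f: True, q: False}
  {q: True, f: False}


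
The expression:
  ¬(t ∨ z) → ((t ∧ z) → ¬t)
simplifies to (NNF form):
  True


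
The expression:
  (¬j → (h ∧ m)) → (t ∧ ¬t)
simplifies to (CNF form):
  ¬j ∧ (¬h ∨ ¬m)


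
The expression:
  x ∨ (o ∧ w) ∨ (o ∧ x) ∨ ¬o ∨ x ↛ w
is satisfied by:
  {x: True, w: True, o: False}
  {x: True, w: False, o: False}
  {w: True, x: False, o: False}
  {x: False, w: False, o: False}
  {x: True, o: True, w: True}
  {x: True, o: True, w: False}
  {o: True, w: True, x: False}


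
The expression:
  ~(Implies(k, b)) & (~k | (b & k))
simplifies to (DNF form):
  False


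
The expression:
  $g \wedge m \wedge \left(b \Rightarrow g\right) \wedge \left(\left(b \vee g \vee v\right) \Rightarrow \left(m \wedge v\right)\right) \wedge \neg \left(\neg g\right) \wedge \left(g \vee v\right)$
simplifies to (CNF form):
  $g \wedge m \wedge v$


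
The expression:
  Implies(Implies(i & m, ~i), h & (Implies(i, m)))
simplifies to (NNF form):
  (i & m) | (h & ~i)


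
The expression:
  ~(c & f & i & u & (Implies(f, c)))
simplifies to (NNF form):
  ~c | ~f | ~i | ~u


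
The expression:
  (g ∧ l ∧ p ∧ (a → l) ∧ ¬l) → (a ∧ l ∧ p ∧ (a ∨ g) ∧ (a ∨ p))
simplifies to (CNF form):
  True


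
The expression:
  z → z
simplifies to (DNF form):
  True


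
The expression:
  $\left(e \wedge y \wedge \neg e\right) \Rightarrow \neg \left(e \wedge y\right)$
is always true.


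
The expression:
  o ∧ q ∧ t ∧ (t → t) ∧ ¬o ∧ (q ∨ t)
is never true.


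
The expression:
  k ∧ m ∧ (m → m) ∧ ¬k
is never true.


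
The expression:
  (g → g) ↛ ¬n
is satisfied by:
  {n: True}


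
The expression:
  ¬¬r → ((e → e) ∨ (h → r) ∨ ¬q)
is always true.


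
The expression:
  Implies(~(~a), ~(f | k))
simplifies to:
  ~a | (~f & ~k)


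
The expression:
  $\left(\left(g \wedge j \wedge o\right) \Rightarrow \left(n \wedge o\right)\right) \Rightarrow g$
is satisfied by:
  {g: True}


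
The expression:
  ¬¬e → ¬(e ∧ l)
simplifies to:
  ¬e ∨ ¬l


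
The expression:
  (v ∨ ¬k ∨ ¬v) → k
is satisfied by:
  {k: True}


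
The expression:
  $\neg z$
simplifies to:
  $\neg z$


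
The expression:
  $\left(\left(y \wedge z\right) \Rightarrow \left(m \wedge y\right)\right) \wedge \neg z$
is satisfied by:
  {z: False}


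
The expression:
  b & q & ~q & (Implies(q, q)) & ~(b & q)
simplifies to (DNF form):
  False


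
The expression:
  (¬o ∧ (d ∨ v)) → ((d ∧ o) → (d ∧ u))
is always true.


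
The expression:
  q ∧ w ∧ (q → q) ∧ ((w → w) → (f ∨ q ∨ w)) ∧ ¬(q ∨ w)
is never true.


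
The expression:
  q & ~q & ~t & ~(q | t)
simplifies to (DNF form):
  False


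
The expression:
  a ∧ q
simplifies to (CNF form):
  a ∧ q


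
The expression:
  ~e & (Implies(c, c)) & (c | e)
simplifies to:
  c & ~e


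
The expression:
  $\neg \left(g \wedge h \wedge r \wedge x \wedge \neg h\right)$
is always true.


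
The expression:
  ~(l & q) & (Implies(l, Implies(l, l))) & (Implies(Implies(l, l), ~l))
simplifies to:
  ~l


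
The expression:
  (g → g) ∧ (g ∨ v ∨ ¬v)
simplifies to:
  True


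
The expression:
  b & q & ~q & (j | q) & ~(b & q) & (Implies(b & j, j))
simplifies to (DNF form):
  False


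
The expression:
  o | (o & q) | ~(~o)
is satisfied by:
  {o: True}


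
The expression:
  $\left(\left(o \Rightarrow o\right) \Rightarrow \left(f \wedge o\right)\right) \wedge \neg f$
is never true.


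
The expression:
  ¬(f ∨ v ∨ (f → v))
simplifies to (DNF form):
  False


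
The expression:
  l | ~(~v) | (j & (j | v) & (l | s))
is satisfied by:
  {v: True, l: True, j: True, s: True}
  {v: True, l: True, j: True, s: False}
  {v: True, l: True, s: True, j: False}
  {v: True, l: True, s: False, j: False}
  {v: True, j: True, s: True, l: False}
  {v: True, j: True, s: False, l: False}
  {v: True, j: False, s: True, l: False}
  {v: True, j: False, s: False, l: False}
  {l: True, j: True, s: True, v: False}
  {l: True, j: True, s: False, v: False}
  {l: True, s: True, j: False, v: False}
  {l: True, s: False, j: False, v: False}
  {j: True, s: True, l: False, v: False}


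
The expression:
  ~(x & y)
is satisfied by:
  {y: False, x: False}
  {x: True, y: False}
  {y: True, x: False}


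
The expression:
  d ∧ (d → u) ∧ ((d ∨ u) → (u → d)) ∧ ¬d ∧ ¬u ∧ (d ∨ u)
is never true.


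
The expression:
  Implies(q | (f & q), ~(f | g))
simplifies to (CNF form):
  (~f | ~q) & (~g | ~q)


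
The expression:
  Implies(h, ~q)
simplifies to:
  ~h | ~q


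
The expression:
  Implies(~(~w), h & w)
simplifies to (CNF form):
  h | ~w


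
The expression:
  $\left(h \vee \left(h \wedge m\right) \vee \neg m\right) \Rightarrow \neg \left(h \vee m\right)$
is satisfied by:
  {h: False}


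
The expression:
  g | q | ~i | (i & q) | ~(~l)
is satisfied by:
  {q: True, l: True, g: True, i: False}
  {q: True, l: True, g: False, i: False}
  {q: True, g: True, l: False, i: False}
  {q: True, g: False, l: False, i: False}
  {l: True, g: True, q: False, i: False}
  {l: True, g: False, q: False, i: False}
  {g: True, q: False, l: False, i: False}
  {g: False, q: False, l: False, i: False}
  {i: True, q: True, l: True, g: True}
  {i: True, q: True, l: True, g: False}
  {i: True, q: True, g: True, l: False}
  {i: True, q: True, g: False, l: False}
  {i: True, l: True, g: True, q: False}
  {i: True, l: True, g: False, q: False}
  {i: True, g: True, l: False, q: False}


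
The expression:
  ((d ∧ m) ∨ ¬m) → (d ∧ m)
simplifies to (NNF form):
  m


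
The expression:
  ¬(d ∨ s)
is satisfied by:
  {d: False, s: False}


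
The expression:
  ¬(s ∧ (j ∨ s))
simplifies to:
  ¬s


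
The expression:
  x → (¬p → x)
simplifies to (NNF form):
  True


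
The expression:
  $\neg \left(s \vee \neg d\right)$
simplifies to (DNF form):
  $d \wedge \neg s$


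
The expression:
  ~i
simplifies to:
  ~i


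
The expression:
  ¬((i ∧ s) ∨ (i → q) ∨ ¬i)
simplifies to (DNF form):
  i ∧ ¬q ∧ ¬s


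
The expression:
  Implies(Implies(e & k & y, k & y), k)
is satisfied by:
  {k: True}


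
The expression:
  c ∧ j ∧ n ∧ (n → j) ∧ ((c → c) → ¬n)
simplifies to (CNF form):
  False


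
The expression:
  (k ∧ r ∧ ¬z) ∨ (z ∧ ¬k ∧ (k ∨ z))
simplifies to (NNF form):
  (k ∨ z) ∧ (r ∨ z) ∧ (¬k ∨ ¬z)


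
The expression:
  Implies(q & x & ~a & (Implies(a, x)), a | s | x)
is always true.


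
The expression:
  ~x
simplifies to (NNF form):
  ~x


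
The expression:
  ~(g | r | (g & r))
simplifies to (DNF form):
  ~g & ~r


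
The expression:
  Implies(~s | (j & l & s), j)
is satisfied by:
  {s: True, j: True}
  {s: True, j: False}
  {j: True, s: False}


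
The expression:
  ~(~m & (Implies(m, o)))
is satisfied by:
  {m: True}


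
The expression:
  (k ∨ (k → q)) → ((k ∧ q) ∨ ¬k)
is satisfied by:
  {q: True, k: False}
  {k: False, q: False}
  {k: True, q: True}


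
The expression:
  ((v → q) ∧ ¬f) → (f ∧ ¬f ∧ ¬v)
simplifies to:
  f ∨ (v ∧ ¬q)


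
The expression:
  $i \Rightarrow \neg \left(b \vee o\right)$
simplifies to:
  $\left(\neg b \wedge \neg o\right) \vee \neg i$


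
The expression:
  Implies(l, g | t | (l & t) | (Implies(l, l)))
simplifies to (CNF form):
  True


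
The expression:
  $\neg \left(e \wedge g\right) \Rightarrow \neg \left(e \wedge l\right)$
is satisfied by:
  {g: True, l: False, e: False}
  {l: False, e: False, g: False}
  {g: True, e: True, l: False}
  {e: True, l: False, g: False}
  {g: True, l: True, e: False}
  {l: True, g: False, e: False}
  {g: True, e: True, l: True}


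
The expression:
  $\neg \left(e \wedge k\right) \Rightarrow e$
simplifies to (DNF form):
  $e$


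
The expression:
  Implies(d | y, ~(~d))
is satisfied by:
  {d: True, y: False}
  {y: False, d: False}
  {y: True, d: True}


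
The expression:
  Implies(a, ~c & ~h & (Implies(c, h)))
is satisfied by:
  {c: False, a: False, h: False}
  {h: True, c: False, a: False}
  {c: True, h: False, a: False}
  {h: True, c: True, a: False}
  {a: True, h: False, c: False}


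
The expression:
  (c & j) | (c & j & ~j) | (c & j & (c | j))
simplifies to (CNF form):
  c & j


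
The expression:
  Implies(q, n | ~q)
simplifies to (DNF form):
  n | ~q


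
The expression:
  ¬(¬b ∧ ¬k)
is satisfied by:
  {b: True, k: True}
  {b: True, k: False}
  {k: True, b: False}


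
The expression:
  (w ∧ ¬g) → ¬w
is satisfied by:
  {g: True, w: False}
  {w: False, g: False}
  {w: True, g: True}


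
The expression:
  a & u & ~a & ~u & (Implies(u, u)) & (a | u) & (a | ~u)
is never true.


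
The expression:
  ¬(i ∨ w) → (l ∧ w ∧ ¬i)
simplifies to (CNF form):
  i ∨ w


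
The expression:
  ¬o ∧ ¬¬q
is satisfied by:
  {q: True, o: False}


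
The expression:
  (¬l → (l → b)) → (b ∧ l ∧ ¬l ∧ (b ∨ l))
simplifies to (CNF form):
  False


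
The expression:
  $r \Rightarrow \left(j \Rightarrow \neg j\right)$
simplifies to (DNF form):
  $\neg j \vee \neg r$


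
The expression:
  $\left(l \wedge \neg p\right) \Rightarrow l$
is always true.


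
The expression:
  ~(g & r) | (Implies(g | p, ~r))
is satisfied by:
  {g: False, r: False}
  {r: True, g: False}
  {g: True, r: False}


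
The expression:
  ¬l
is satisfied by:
  {l: False}


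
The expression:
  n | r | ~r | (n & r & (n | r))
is always true.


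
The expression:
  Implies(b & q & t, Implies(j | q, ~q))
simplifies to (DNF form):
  ~b | ~q | ~t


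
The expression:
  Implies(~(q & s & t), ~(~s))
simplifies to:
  s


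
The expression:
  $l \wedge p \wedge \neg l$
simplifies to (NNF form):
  $\text{False}$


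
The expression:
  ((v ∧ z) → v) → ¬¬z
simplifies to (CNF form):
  z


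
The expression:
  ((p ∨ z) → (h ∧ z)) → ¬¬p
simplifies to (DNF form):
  p ∨ (z ∧ ¬h)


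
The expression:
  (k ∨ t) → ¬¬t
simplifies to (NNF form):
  t ∨ ¬k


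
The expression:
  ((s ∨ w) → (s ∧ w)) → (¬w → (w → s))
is always true.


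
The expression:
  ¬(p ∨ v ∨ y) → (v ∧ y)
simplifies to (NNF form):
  p ∨ v ∨ y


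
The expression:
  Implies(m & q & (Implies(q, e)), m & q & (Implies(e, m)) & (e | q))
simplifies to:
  True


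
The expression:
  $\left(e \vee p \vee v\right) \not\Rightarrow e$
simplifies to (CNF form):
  $\neg e \wedge \left(p \vee v\right)$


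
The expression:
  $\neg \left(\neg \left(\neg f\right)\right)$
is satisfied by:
  {f: False}


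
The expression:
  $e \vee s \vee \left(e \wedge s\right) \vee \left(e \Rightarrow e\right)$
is always true.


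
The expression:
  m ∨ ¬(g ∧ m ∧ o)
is always true.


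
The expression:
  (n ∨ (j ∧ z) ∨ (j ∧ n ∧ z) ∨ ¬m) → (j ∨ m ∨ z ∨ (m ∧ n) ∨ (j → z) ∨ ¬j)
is always true.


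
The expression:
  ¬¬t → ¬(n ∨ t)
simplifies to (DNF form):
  ¬t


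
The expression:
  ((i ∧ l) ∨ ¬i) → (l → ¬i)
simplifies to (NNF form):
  ¬i ∨ ¬l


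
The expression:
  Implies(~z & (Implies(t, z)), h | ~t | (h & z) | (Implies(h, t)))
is always true.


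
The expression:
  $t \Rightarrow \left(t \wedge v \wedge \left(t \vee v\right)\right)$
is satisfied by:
  {v: True, t: False}
  {t: False, v: False}
  {t: True, v: True}


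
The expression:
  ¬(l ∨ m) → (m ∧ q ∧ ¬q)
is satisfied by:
  {m: True, l: True}
  {m: True, l: False}
  {l: True, m: False}


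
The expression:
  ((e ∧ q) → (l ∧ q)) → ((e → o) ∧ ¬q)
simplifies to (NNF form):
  (o ∧ ¬q) ∨ (¬e ∧ ¬q) ∨ (e ∧ q ∧ ¬l)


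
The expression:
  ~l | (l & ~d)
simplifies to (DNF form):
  ~d | ~l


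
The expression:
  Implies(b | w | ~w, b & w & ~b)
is never true.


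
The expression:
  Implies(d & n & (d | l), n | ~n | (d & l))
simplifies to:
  True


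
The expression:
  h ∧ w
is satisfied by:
  {h: True, w: True}


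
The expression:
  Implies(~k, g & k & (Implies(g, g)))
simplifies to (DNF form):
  k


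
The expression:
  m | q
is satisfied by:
  {q: True, m: True}
  {q: True, m: False}
  {m: True, q: False}


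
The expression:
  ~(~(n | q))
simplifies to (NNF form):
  n | q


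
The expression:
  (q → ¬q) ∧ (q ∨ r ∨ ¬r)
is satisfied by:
  {q: False}


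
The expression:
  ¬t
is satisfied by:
  {t: False}


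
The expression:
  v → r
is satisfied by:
  {r: True, v: False}
  {v: False, r: False}
  {v: True, r: True}


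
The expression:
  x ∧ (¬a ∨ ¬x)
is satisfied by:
  {x: True, a: False}


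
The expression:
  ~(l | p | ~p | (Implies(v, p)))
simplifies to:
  False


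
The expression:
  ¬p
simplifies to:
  ¬p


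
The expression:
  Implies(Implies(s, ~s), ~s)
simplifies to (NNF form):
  True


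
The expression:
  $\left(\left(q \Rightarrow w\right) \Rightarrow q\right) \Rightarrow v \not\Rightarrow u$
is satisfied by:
  {v: True, q: False, u: False}
  {v: False, q: False, u: False}
  {u: True, v: True, q: False}
  {u: True, v: False, q: False}
  {q: True, v: True, u: False}


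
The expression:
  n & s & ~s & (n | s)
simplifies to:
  False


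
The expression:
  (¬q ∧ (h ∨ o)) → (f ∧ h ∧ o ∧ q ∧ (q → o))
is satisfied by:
  {q: True, o: False, h: False}
  {q: True, h: True, o: False}
  {q: True, o: True, h: False}
  {q: True, h: True, o: True}
  {h: False, o: False, q: False}


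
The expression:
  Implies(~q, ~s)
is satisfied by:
  {q: True, s: False}
  {s: False, q: False}
  {s: True, q: True}


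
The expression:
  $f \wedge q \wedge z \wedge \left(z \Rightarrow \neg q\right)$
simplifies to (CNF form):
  $\text{False}$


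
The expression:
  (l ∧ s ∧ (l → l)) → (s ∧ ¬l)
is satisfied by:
  {l: False, s: False}
  {s: True, l: False}
  {l: True, s: False}


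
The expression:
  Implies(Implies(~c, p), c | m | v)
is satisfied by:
  {c: True, m: True, v: True, p: False}
  {c: True, m: True, p: False, v: False}
  {c: True, v: True, p: False, m: False}
  {c: True, p: False, v: False, m: False}
  {m: True, v: True, p: False, c: False}
  {m: True, p: False, v: False, c: False}
  {v: True, m: False, p: False, c: False}
  {m: False, p: False, v: False, c: False}
  {m: True, c: True, p: True, v: True}
  {m: True, c: True, p: True, v: False}
  {c: True, p: True, v: True, m: False}
  {c: True, p: True, m: False, v: False}
  {v: True, p: True, m: True, c: False}
  {p: True, m: True, c: False, v: False}
  {p: True, v: True, c: False, m: False}


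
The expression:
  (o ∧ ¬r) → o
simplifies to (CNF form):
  True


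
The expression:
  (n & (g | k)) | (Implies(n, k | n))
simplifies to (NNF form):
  True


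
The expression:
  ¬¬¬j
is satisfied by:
  {j: False}


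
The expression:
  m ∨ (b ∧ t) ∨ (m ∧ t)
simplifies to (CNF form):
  (b ∨ m) ∧ (m ∨ t)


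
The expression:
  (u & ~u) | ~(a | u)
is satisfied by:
  {u: False, a: False}


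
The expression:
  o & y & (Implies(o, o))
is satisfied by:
  {o: True, y: True}


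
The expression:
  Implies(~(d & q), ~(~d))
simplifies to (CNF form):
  d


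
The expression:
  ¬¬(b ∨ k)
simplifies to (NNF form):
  b ∨ k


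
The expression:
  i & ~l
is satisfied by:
  {i: True, l: False}


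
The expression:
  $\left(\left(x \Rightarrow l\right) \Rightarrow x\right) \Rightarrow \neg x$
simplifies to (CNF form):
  $\neg x$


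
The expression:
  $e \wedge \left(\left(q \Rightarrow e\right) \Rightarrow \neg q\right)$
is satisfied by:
  {e: True, q: False}


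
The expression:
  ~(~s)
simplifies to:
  s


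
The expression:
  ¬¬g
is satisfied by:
  {g: True}


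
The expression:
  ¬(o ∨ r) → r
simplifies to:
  o ∨ r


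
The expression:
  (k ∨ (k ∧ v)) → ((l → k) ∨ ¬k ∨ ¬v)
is always true.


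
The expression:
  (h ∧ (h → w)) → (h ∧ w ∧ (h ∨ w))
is always true.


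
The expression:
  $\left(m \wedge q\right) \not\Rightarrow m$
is never true.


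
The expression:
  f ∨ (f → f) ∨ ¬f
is always true.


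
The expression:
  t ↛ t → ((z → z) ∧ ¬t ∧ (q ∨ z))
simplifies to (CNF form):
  True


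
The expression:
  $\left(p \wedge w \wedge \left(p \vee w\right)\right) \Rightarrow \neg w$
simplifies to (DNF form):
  $\neg p \vee \neg w$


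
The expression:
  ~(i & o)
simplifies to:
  ~i | ~o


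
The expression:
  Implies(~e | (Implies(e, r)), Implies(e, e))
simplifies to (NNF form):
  True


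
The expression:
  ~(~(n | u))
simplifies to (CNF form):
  n | u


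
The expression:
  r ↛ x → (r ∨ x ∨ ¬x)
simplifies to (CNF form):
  True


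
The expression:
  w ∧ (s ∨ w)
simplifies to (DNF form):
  w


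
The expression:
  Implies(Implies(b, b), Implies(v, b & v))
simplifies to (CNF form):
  b | ~v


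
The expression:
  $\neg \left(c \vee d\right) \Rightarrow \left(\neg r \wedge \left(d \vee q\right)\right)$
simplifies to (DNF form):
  $c \vee d \vee \left(q \wedge \neg r\right)$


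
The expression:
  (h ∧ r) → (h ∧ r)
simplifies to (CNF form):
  True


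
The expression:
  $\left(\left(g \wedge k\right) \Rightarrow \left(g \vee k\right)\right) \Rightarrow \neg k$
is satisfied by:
  {k: False}


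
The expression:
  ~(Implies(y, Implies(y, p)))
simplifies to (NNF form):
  y & ~p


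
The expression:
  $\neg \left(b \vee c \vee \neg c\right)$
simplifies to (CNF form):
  $\text{False}$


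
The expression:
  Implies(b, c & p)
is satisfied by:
  {p: True, c: True, b: False}
  {p: True, c: False, b: False}
  {c: True, p: False, b: False}
  {p: False, c: False, b: False}
  {b: True, p: True, c: True}


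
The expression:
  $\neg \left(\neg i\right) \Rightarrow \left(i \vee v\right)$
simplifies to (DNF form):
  $\text{True}$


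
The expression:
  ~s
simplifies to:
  ~s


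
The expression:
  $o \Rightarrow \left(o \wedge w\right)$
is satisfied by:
  {w: True, o: False}
  {o: False, w: False}
  {o: True, w: True}


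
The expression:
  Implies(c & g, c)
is always true.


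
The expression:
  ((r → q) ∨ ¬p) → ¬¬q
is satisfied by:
  {q: True, p: True, r: True}
  {q: True, p: True, r: False}
  {q: True, r: True, p: False}
  {q: True, r: False, p: False}
  {p: True, r: True, q: False}


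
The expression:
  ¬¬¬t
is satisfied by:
  {t: False}


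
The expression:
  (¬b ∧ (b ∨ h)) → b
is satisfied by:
  {b: True, h: False}
  {h: False, b: False}
  {h: True, b: True}


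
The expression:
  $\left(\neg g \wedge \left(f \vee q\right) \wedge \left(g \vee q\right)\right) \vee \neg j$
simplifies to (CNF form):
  $\left(q \vee \neg j\right) \wedge \left(\neg g \vee \neg j\right)$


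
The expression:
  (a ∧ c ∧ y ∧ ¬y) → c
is always true.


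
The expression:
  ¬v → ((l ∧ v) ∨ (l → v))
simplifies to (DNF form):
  v ∨ ¬l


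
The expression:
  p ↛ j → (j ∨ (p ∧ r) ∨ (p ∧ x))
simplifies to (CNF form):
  j ∨ r ∨ x ∨ ¬p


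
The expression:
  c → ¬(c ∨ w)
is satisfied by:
  {c: False}


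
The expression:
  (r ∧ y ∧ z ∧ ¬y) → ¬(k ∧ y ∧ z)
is always true.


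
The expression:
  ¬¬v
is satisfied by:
  {v: True}


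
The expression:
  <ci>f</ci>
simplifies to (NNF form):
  <ci>f</ci>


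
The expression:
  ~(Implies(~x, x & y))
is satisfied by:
  {x: False}


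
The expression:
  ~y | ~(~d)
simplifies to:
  d | ~y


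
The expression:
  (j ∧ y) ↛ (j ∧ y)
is never true.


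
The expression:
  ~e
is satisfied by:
  {e: False}


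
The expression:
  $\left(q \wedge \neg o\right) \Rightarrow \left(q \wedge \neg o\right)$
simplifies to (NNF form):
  $\text{True}$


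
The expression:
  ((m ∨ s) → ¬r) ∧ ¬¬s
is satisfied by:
  {s: True, r: False}


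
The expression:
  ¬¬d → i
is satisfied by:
  {i: True, d: False}
  {d: False, i: False}
  {d: True, i: True}


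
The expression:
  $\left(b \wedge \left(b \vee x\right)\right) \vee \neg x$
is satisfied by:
  {b: True, x: False}
  {x: False, b: False}
  {x: True, b: True}


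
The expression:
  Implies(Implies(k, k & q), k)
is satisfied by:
  {k: True}


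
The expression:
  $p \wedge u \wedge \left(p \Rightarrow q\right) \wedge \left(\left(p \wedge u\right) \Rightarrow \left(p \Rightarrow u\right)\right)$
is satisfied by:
  {p: True, u: True, q: True}


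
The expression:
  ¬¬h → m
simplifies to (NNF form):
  m ∨ ¬h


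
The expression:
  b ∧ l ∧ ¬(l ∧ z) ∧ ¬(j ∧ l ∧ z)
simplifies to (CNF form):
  b ∧ l ∧ ¬z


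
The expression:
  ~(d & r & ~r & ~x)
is always true.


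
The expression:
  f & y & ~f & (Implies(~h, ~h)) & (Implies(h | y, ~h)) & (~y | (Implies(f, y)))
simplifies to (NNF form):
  False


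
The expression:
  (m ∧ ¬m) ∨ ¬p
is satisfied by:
  {p: False}


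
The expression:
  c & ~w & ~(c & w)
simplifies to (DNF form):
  c & ~w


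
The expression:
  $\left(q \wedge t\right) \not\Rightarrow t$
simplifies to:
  $\text{False}$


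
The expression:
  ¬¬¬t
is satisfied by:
  {t: False}


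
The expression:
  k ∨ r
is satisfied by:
  {r: True, k: True}
  {r: True, k: False}
  {k: True, r: False}


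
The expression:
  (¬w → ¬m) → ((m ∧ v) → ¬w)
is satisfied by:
  {w: False, m: False, v: False}
  {v: True, w: False, m: False}
  {m: True, w: False, v: False}
  {v: True, m: True, w: False}
  {w: True, v: False, m: False}
  {v: True, w: True, m: False}
  {m: True, w: True, v: False}
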